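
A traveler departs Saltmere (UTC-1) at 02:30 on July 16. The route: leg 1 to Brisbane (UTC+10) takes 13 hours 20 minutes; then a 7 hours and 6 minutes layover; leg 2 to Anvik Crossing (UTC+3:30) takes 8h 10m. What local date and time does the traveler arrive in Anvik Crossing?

11:36 on July 17

Convert departure to UTC: 02:30 + 1:00 = 03:30 UTC on Jul 16.
Add 13 hours 20 minutes leg 1 → 16:50 UTC.
Add 7 hours 6 minutes layover in Brisbane → 23:56 UTC.
Add 8 hours and 10 minutes leg 2 → 08:06 UTC (Jul 17).
Anvik Crossing is UTC+3:30, so local arrival = 08:06 + 3:30 = 11:36 on Jul 17.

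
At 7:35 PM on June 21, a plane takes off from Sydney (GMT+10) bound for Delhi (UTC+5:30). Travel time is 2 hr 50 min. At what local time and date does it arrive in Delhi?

5:55 PM on June 21

Convert departure to UTC: 7:35 PM − 10:00 = 9:35 AM UTC on Jun 21.
Add 2 hours and 50 minutes travel time → 12:25 PM UTC.
Delhi is UTC+5:30, so local arrival = 12:25 PM + 5:30 = 5:55 PM on Jun 21.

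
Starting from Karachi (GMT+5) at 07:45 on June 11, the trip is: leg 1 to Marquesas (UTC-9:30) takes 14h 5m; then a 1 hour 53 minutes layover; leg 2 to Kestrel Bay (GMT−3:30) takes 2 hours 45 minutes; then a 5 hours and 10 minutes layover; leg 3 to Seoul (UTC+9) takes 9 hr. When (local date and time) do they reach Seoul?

Convert departure to UTC: 07:45 − 5:00 = 02:45 UTC on Jun 11.
Add 14 hours and 5 minutes leg 1 → 16:50 UTC.
Add 1 hour and 53 minutes layover in Marquesas → 18:43 UTC.
Add 2 hours 45 minutes leg 2 → 21:28 UTC.
Add 5 hours and 10 minutes layover in Kestrel Bay → 02:38 UTC (Jun 12).
Add 9 hours leg 3 → 11:38 UTC.
Seoul is UTC+9:00, so local arrival = 11:38 + 9:00 = 20:38 on Jun 12.

20:38 on June 12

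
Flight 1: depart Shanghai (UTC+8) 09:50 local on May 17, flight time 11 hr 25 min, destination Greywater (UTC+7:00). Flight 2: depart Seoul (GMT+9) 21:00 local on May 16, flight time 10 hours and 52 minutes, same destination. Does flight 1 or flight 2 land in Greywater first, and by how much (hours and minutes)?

the second, by 14 hours 23 minutes

Flight 1 in UTC: 09:50 − 8:00 = 01:50 on May 17.
+11 hours and 25 minutes → arrive 13:15 UTC on May 17.
Flight 2 in UTC: 21:00 − 9:00 = 12:00 on May 16.
+10 hours 52 minutes → arrive 22:52 UTC on May 16.
Flight 2 lands earlier by 14 hours 23 minutes.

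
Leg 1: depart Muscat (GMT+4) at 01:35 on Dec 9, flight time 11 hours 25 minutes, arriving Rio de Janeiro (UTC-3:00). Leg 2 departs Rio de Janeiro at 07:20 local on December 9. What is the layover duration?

1 hour 20 minutes

Convert departure to UTC: 01:35 − 4:00 = 21:35 UTC on Dec 8.
Add 11 hours 25 minutes flight time → 09:00 UTC (Dec 9).
Rio de Janeiro is UTC−3:00, so local arrival = 09:00 − 3:00 = 06:00 on Dec 9.
Layover = 07:20 − 06:00 = 1 hour 20 minutes.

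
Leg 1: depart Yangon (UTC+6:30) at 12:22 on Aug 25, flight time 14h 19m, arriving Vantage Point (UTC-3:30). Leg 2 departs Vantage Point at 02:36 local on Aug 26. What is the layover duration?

9 hours 55 minutes

Convert departure to UTC: 12:22 − 6:30 = 05:52 UTC on Aug 25.
Add 14 hours and 19 minutes flight time → 20:11 UTC.
Vantage Point is UTC−3:30, so local arrival = 20:11 − 3:30 = 16:41 on Aug 25.
Layover = 02:36 − 16:41 (+1 day) = 9 hours 55 minutes.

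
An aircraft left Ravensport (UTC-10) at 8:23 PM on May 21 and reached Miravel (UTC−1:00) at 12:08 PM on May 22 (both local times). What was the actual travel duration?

Departure in UTC: 8:23 PM + 10:00 = 6:23 AM on May 22.
Arrival in UTC: 12:08 PM + 1:00 = 1:08 PM on May 22.
Elapsed = 1:08 PM − 6:23 AM = 6 hours 45 minutes.

6 hours 45 minutes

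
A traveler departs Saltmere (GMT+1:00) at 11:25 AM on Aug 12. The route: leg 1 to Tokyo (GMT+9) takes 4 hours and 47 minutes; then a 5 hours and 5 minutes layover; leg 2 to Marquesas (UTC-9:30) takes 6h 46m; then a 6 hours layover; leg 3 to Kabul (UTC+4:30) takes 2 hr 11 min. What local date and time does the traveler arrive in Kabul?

3:44 PM on Aug 13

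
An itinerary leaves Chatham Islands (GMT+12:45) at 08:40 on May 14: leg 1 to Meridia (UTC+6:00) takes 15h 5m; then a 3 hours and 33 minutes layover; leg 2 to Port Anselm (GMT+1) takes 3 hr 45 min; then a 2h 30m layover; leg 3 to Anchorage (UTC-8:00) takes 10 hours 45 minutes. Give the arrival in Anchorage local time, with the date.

Convert departure to UTC: 08:40 − 12:45 = 19:55 UTC on May 13.
Add 15 hours and 5 minutes leg 1 → 11:00 UTC (May 14).
Add 3 hours and 33 minutes layover in Meridia → 14:33 UTC.
Add 3 hours and 45 minutes leg 2 → 18:18 UTC.
Add 2 hours 30 minutes layover in Port Anselm → 20:48 UTC.
Add 10 hours 45 minutes leg 3 → 07:33 UTC (May 15).
Anchorage is UTC−8:00, so local arrival = 07:33 − 8:00 = 23:33 on May 14.

23:33 on May 14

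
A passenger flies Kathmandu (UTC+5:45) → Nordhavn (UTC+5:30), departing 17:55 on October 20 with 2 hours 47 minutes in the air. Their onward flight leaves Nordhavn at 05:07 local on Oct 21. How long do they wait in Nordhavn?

Convert departure to UTC: 17:55 − 5:45 = 12:10 UTC on Oct 20.
Add 2 hours and 47 minutes flight time → 14:57 UTC.
Nordhavn is UTC+5:30, so local arrival = 14:57 + 5:30 = 20:27 on Oct 20.
Layover = 05:07 − 20:27 (+1 day) = 8 hours 40 minutes.

8 hours 40 minutes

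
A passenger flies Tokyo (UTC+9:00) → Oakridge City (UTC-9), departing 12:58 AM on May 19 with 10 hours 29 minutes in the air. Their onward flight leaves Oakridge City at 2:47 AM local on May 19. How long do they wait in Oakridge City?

9 hours 20 minutes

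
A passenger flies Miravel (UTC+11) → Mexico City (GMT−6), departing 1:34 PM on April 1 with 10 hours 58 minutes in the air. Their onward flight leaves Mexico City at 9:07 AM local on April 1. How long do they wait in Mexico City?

Convert departure to UTC: 1:34 PM − 11:00 = 2:34 AM UTC on Apr 1.
Add 10 hours and 58 minutes flight time → 1:32 PM UTC.
Mexico City is UTC−6:00, so local arrival = 1:32 PM − 6:00 = 7:32 AM on Apr 1.
Layover = 9:07 AM − 7:32 AM = 1 hour 35 minutes.

1 hour 35 minutes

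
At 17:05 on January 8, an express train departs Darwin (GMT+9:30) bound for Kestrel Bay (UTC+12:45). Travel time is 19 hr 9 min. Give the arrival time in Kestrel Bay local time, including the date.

Convert departure to UTC: 17:05 − 9:30 = 07:35 UTC on Jan 8.
Add 19 hours and 9 minutes travel time → 02:44 UTC (Jan 9).
Kestrel Bay is UTC+12:45, so local arrival = 02:44 + 12:45 = 15:29 on Jan 9.

15:29 on January 9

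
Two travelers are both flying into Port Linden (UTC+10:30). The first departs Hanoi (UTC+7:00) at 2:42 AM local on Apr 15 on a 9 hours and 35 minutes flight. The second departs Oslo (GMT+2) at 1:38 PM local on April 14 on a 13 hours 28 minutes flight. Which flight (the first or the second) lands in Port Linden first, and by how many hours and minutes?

Flight 1 in UTC: 2:42 AM − 7:00 = 7:42 PM on Apr 14.
+9 hours 35 minutes → arrive 5:17 AM UTC on Apr 15.
Flight 2 in UTC: 1:38 PM − 2:00 = 11:38 AM on Apr 14.
+13 hours and 28 minutes → arrive 1:06 AM UTC on Apr 15.
Flight 2 lands earlier by 4 hours 11 minutes.

the second, by 4 hours 11 minutes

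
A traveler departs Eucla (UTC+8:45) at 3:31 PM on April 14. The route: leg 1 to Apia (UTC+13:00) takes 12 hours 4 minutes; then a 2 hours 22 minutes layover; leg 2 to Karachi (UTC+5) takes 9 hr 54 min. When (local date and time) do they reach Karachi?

12:06 PM on Apr 15

Convert departure to UTC: 3:31 PM − 8:45 = 6:46 AM UTC on Apr 14.
Add 12 hours 4 minutes leg 1 → 6:50 PM UTC.
Add 2 hours and 22 minutes layover in Apia → 9:12 PM UTC.
Add 9 hours 54 minutes leg 2 → 7:06 AM UTC (Apr 15).
Karachi is UTC+5:00, so local arrival = 7:06 AM + 5:00 = 12:06 PM on Apr 15.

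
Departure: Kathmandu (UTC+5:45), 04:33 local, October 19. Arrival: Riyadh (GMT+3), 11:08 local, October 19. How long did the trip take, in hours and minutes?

Riyadh is 2:45 behind Kathmandu.
Clock-face elapsed time (ignoring zones) is 6 hours 35 minutes.
Actual elapsed = 6 hours 35 minutes + 2:45 = 9 hours 20 minutes.

9 hours 20 minutes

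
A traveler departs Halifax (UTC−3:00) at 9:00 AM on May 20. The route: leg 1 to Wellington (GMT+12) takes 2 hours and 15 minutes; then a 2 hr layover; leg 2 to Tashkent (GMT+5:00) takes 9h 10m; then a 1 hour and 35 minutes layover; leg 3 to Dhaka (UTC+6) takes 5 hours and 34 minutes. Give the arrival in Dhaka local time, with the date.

2:34 PM on May 21

Convert departure to UTC: 9:00 AM + 3:00 = 12:00 PM UTC on May 20.
Add 2 hours 15 minutes leg 1 → 2:15 PM UTC.
Add 2 hours layover in Wellington → 4:15 PM UTC.
Add 9 hours 10 minutes leg 2 → 1:25 AM UTC (May 21).
Add 1 hour and 35 minutes layover in Tashkent → 3:00 AM UTC.
Add 5 hours and 34 minutes leg 3 → 8:34 AM UTC.
Dhaka is UTC+6:00, so local arrival = 8:34 AM + 6:00 = 2:34 PM on May 21.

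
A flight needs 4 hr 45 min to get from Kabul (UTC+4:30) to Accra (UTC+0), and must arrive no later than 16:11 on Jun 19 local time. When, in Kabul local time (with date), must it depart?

15:56 on Jun 19

Target arrival is already UTC: 16:11 on Jun 19.
Subtract 4 hours and 45 minutes → departure 11:26 UTC on Jun 19.
Kabul is UTC+4:30: 11:26 + 4:30 = 15:56 on Jun 19.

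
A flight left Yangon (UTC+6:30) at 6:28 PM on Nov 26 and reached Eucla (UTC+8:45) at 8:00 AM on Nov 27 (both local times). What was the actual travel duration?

11 hours 17 minutes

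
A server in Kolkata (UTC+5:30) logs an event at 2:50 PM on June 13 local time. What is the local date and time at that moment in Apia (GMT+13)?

10:20 PM on June 13

In UTC: 2:50 PM − 5:30 = 9:20 AM on Jun 13.
Apia is UTC+13:00: 9:20 AM + 13:00 = 10:20 PM on Jun 13.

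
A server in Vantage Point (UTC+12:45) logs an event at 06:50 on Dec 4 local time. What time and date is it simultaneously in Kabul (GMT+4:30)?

In UTC: 06:50 − 12:45 = 18:05 on Dec 3.
Kabul is UTC+4:30: 18:05 + 4:30 = 22:35 on Dec 3.

22:35 on December 3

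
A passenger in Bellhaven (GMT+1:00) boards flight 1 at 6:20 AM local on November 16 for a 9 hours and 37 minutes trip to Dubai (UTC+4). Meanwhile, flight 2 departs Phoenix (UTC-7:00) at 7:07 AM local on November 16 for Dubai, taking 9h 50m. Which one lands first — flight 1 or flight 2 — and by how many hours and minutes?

Flight 1 in UTC: 6:20 AM − 1:00 = 5:20 AM on Nov 16.
+9 hours and 37 minutes → arrive 2:57 PM UTC on Nov 16.
Flight 2 in UTC: 7:07 AM + 7:00 = 2:07 PM on Nov 16.
+9 hours and 50 minutes → arrive 11:57 PM UTC on Nov 16.
Flight 1 lands earlier by 9 hours.

the first, by 9 hours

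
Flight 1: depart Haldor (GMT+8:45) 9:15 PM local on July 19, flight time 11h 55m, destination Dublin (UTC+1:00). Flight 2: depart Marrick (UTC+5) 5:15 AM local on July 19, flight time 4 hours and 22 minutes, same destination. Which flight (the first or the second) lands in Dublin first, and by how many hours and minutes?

the second, by 19 hours 48 minutes

Flight 1 in UTC: 9:15 PM − 8:45 = 12:30 PM on Jul 19.
+11 hours and 55 minutes → arrive 12:25 AM UTC on Jul 20.
Flight 2 in UTC: 5:15 AM − 5:00 = 12:15 AM on Jul 19.
+4 hours 22 minutes → arrive 4:37 AM UTC on Jul 19.
Flight 2 lands earlier by 19 hours 48 minutes.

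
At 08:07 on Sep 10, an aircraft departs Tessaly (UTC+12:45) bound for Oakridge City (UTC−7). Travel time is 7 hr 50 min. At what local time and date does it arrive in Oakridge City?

Convert departure to UTC: 08:07 − 12:45 = 19:22 UTC on Sep 9.
Add 7 hours and 50 minutes travel time → 03:12 UTC (Sep 10).
Oakridge City is UTC−7:00, so local arrival = 03:12 − 7:00 = 20:12 on Sep 9.

20:12 on Sep 9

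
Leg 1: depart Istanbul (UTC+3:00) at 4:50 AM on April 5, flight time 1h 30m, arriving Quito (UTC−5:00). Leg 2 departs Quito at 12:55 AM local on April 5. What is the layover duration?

Convert departure to UTC: 4:50 AM − 3:00 = 1:50 AM UTC on Apr 5.
Add 1 hour 30 minutes flight time → 3:20 AM UTC.
Quito is UTC−5:00, so local arrival = 3:20 AM − 5:00 = 10:20 PM on Apr 4.
Layover = 12:55 AM − 10:20 PM (+1 day) = 2 hours 35 minutes.

2 hours 35 minutes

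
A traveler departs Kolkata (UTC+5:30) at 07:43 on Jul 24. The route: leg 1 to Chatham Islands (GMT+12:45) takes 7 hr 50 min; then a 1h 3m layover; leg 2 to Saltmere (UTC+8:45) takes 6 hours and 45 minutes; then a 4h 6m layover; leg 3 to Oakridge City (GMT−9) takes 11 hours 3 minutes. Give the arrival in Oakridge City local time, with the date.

00:00 on July 25

Convert departure to UTC: 07:43 − 5:30 = 02:13 UTC on Jul 24.
Add 7 hours 50 minutes leg 1 → 10:03 UTC.
Add 1 hour and 3 minutes layover in Chatham Islands → 11:06 UTC.
Add 6 hours 45 minutes leg 2 → 17:51 UTC.
Add 4 hours and 6 minutes layover in Saltmere → 21:57 UTC.
Add 11 hours 3 minutes leg 3 → 09:00 UTC (Jul 25).
Oakridge City is UTC−9:00, so local arrival = 09:00 − 9:00 = 00:00 on Jul 25.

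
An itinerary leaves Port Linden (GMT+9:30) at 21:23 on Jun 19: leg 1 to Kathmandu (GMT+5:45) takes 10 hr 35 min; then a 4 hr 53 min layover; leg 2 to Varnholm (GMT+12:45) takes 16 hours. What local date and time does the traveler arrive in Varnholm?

Convert departure to UTC: 21:23 − 9:30 = 11:53 UTC on Jun 19.
Add 10 hours 35 minutes leg 1 → 22:28 UTC.
Add 4 hours 53 minutes layover in Kathmandu → 03:21 UTC (Jun 20).
Add 16 hours leg 2 → 19:21 UTC.
Varnholm is UTC+12:45, so local arrival = 19:21 + 12:45 = 08:06 on Jun 21.

08:06 on June 21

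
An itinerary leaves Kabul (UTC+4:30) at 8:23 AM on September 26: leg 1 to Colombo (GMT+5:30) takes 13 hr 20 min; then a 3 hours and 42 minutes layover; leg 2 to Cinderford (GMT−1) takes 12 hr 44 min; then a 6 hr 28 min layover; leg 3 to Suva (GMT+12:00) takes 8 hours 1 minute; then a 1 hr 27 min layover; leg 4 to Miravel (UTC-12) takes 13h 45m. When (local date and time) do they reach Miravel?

3:20 AM on September 28

Convert departure to UTC: 8:23 AM − 4:30 = 3:53 AM UTC on Sep 26.
Add 13 hours and 20 minutes leg 1 → 5:13 PM UTC.
Add 3 hours 42 minutes layover in Colombo → 8:55 PM UTC.
Add 12 hours and 44 minutes leg 2 → 9:39 AM UTC (Sep 27).
Add 6 hours 28 minutes layover in Cinderford → 4:07 PM UTC.
Add 8 hours 1 minute leg 3 → 12:08 AM UTC (Sep 28).
Add 1 hour and 27 minutes layover in Suva → 1:35 AM UTC.
Add 13 hours and 45 minutes leg 4 → 3:20 PM UTC.
Miravel is UTC−12:00, so local arrival = 3:20 PM − 12:00 = 3:20 AM on Sep 28.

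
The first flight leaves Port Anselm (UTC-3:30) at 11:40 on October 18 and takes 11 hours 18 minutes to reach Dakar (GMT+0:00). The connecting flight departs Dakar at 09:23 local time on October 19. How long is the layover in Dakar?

Convert departure to UTC: 11:40 + 3:30 = 15:10 UTC on Oct 18.
Add 11 hours and 18 minutes flight time → 02:28 UTC (Oct 19).
Dakar is UTC+0, so local arrival is the same: 02:28 on Oct 19.
Layover = 09:23 − 02:28 = 6 hours 55 minutes.

6 hours 55 minutes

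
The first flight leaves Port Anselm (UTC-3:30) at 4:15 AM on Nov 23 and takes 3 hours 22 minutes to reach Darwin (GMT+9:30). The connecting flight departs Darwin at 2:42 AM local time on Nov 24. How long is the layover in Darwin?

6 hours 5 minutes

Convert departure to UTC: 4:15 AM + 3:30 = 7:45 AM UTC on Nov 23.
Add 3 hours 22 minutes flight time → 11:07 AM UTC.
Darwin is UTC+9:30, so local arrival = 11:07 AM + 9:30 = 8:37 PM on Nov 23.
Layover = 2:42 AM − 8:37 PM (+1 day) = 6 hours 5 minutes.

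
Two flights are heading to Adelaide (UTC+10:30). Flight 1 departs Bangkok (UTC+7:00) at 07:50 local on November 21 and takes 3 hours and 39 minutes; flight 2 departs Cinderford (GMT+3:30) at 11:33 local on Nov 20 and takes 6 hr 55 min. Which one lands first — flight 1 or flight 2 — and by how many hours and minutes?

the second, by 13 hours 31 minutes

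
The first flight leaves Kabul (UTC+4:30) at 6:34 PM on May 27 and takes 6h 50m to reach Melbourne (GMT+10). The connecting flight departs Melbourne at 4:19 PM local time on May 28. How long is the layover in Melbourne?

9 hours 25 minutes

Convert departure to UTC: 6:34 PM − 4:30 = 2:04 PM UTC on May 27.
Add 6 hours 50 minutes flight time → 8:54 PM UTC.
Melbourne is UTC+10:00, so local arrival = 8:54 PM + 10:00 = 6:54 AM on May 28.
Layover = 4:19 PM − 6:54 AM = 9 hours 25 minutes.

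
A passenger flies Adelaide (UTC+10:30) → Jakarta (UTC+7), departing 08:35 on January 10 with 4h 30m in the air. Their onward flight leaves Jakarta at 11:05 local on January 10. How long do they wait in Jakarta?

1 hour 30 minutes

Convert departure to UTC: 08:35 − 10:30 = 22:05 UTC on Jan 9.
Add 4 hours 30 minutes flight time → 02:35 UTC (Jan 10).
Jakarta is UTC+7:00, so local arrival = 02:35 + 7:00 = 09:35 on Jan 10.
Layover = 11:05 − 09:35 = 1 hour 30 minutes.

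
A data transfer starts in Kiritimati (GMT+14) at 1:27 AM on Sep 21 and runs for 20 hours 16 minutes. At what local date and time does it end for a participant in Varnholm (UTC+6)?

1:43 PM on September 21

Convert start to UTC: 1:27 AM − 14:00 = 11:27 AM UTC on Sep 20.
Add 20 hours and 16 minutes duration → 7:43 AM UTC (Sep 21).
Varnholm is UTC+6:00, so local end time = 7:43 AM + 6:00 = 1:43 PM on Sep 21.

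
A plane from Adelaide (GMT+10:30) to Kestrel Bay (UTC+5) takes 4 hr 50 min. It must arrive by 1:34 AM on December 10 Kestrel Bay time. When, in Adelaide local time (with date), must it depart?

Target arrival in UTC: 1:34 AM − 5:00 = 8:34 PM on Dec 9.
Subtract 4 hours and 50 minutes → departure 3:44 PM UTC on Dec 9.
Adelaide is UTC+10:30: 3:44 PM + 10:30 = 2:14 AM on Dec 10.

2:14 AM on Dec 10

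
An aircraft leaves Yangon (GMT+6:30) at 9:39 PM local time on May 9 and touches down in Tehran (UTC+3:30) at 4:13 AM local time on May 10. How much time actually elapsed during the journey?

Departure in UTC: 9:39 PM − 6:30 = 3:09 PM on May 9.
Arrival in UTC: 4:13 AM − 3:30 = 12:43 AM on May 10.
Elapsed = 12:43 AM − 3:09 PM (+1 day) = 9 hours 34 minutes.

9 hours 34 minutes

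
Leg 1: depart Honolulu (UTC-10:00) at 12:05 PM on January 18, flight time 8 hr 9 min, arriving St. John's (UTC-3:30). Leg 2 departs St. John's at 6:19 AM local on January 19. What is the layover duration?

3 hours 35 minutes

Convert departure to UTC: 12:05 PM + 10:00 = 10:05 PM UTC on Jan 18.
Add 8 hours and 9 minutes flight time → 6:14 AM UTC (Jan 19).
St. John's is UTC−3:30, so local arrival = 6:14 AM − 3:30 = 2:44 AM on Jan 19.
Layover = 6:19 AM − 2:44 AM = 3 hours 35 minutes.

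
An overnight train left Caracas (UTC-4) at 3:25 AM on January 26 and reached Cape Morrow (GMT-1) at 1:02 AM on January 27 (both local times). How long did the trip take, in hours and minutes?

18 hours 37 minutes

Departure in UTC: 3:25 AM + 4:00 = 7:25 AM on Jan 26.
Arrival in UTC: 1:02 AM + 1:00 = 2:02 AM on Jan 27.
Elapsed = 2:02 AM − 7:25 AM (+1 day) = 18 hours 37 minutes.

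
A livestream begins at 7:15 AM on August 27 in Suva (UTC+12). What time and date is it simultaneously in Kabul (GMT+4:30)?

11:45 PM on August 26

In UTC: 7:15 AM − 12:00 = 7:15 PM on Aug 26.
Kabul is UTC+4:30: 7:15 PM + 4:30 = 11:45 PM on Aug 26.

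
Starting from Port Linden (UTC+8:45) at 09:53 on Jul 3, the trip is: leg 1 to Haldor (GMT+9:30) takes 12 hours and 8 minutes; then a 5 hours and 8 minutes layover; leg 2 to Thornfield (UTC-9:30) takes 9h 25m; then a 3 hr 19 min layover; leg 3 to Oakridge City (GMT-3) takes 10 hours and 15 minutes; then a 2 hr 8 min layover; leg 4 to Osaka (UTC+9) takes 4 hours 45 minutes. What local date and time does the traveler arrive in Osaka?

09:16 on July 5

Convert departure to UTC: 09:53 − 8:45 = 01:08 UTC on Jul 3.
Add 12 hours 8 minutes leg 1 → 13:16 UTC.
Add 5 hours 8 minutes layover in Haldor → 18:24 UTC.
Add 9 hours 25 minutes leg 2 → 03:49 UTC (Jul 4).
Add 3 hours and 19 minutes layover in Thornfield → 07:08 UTC.
Add 10 hours 15 minutes leg 3 → 17:23 UTC.
Add 2 hours 8 minutes layover in Oakridge City → 19:31 UTC.
Add 4 hours 45 minutes leg 4 → 00:16 UTC (Jul 5).
Osaka is UTC+9:00, so local arrival = 00:16 + 9:00 = 09:16 on Jul 5.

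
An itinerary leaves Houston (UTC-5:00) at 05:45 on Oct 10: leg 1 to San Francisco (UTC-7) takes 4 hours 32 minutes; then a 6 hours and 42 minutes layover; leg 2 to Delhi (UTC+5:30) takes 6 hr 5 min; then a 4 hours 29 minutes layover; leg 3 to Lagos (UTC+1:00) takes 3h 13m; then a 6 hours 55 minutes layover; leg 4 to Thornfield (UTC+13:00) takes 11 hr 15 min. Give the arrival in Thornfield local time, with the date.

Convert departure to UTC: 05:45 + 5:00 = 10:45 UTC on Oct 10.
Add 4 hours and 32 minutes leg 1 → 15:17 UTC.
Add 6 hours and 42 minutes layover in San Francisco → 21:59 UTC.
Add 6 hours and 5 minutes leg 2 → 04:04 UTC (Oct 11).
Add 4 hours 29 minutes layover in Delhi → 08:33 UTC.
Add 3 hours and 13 minutes leg 3 → 11:46 UTC.
Add 6 hours and 55 minutes layover in Lagos → 18:41 UTC.
Add 11 hours and 15 minutes leg 4 → 05:56 UTC (Oct 12).
Thornfield is UTC+13:00, so local arrival = 05:56 + 13:00 = 18:56 on Oct 12.

18:56 on October 12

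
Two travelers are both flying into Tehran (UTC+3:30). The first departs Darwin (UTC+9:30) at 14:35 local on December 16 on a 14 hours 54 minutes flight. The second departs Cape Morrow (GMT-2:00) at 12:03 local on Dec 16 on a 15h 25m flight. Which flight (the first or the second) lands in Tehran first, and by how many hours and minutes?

Flight 1 in UTC: 14:35 − 9:30 = 05:05 on Dec 16.
+14 hours and 54 minutes → arrive 19:59 UTC on Dec 16.
Flight 2 in UTC: 12:03 + 2:00 = 14:03 on Dec 16.
+15 hours and 25 minutes → arrive 05:28 UTC on Dec 17.
Flight 1 lands earlier by 9 hours 29 minutes.

the first, by 9 hours 29 minutes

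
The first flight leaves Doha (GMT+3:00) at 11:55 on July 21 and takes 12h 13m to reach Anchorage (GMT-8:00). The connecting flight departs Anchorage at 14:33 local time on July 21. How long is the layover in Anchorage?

Convert departure to UTC: 11:55 − 3:00 = 08:55 UTC on Jul 21.
Add 12 hours 13 minutes flight time → 21:08 UTC.
Anchorage is UTC−8:00, so local arrival = 21:08 − 8:00 = 13:08 on Jul 21.
Layover = 14:33 − 13:08 = 1 hour 25 minutes.

1 hour 25 minutes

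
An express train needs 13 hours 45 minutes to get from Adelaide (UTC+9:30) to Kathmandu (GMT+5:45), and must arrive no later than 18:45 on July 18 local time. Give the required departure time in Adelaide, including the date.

08:45 on July 18

Target arrival in UTC: 18:45 − 5:45 = 13:00 on Jul 18.
Subtract 13 hours 45 minutes → departure 23:15 UTC on Jul 17.
Adelaide is UTC+9:30: 23:15 + 9:30 = 08:45 on Jul 18.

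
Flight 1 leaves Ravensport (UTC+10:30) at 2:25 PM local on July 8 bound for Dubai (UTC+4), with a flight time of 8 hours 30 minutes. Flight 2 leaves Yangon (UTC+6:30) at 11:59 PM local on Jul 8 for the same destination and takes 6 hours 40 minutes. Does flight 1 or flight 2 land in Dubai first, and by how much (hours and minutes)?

the first, by 11 hours 44 minutes

Flight 1 in UTC: 2:25 PM − 10:30 = 3:55 AM on Jul 8.
+8 hours 30 minutes → arrive 12:25 PM UTC on Jul 8.
Flight 2 in UTC: 11:59 PM − 6:30 = 5:29 PM on Jul 8.
+6 hours 40 minutes → arrive 12:09 AM UTC on Jul 9.
Flight 1 lands earlier by 11 hours 44 minutes.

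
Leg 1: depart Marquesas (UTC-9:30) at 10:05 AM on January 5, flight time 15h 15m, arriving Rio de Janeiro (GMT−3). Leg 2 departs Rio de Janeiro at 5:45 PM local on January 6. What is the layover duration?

9 hours 55 minutes

Convert departure to UTC: 10:05 AM + 9:30 = 7:35 PM UTC on Jan 5.
Add 15 hours 15 minutes flight time → 10:50 AM UTC (Jan 6).
Rio de Janeiro is UTC−3:00, so local arrival = 10:50 AM − 3:00 = 7:50 AM on Jan 6.
Layover = 5:45 PM − 7:50 AM = 9 hours 55 minutes.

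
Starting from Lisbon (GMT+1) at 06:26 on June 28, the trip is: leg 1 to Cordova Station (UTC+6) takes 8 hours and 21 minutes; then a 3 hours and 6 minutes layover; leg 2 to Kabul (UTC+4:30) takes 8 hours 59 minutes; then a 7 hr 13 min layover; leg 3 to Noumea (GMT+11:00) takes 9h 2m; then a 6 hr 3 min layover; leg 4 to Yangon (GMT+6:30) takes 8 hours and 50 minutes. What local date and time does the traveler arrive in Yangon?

Convert departure to UTC: 06:26 − 1:00 = 05:26 UTC on Jun 28.
Add 8 hours 21 minutes leg 1 → 13:47 UTC.
Add 3 hours and 6 minutes layover in Cordova Station → 16:53 UTC.
Add 8 hours 59 minutes leg 2 → 01:52 UTC (Jun 29).
Add 7 hours 13 minutes layover in Kabul → 09:05 UTC.
Add 9 hours and 2 minutes leg 3 → 18:07 UTC.
Add 6 hours 3 minutes layover in Noumea → 00:10 UTC (Jun 30).
Add 8 hours 50 minutes leg 4 → 09:00 UTC.
Yangon is UTC+6:30, so local arrival = 09:00 + 6:30 = 15:30 on Jun 30.

15:30 on Jun 30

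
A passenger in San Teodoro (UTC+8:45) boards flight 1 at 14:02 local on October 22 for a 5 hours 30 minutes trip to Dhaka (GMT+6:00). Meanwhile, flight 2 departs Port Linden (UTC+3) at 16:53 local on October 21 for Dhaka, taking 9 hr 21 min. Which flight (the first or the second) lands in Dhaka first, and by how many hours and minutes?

Flight 1 in UTC: 14:02 − 8:45 = 05:17 on Oct 22.
+5 hours and 30 minutes → arrive 10:47 UTC on Oct 22.
Flight 2 in UTC: 16:53 − 3:00 = 13:53 on Oct 21.
+9 hours 21 minutes → arrive 23:14 UTC on Oct 21.
Flight 2 lands earlier by 11 hours 33 minutes.

the second, by 11 hours 33 minutes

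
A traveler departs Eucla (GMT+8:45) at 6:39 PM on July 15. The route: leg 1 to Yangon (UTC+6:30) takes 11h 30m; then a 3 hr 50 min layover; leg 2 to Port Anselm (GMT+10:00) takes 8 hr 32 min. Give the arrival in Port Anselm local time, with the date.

Convert departure to UTC: 6:39 PM − 8:45 = 9:54 AM UTC on Jul 15.
Add 11 hours 30 minutes leg 1 → 9:24 PM UTC.
Add 3 hours and 50 minutes layover in Yangon → 1:14 AM UTC (Jul 16).
Add 8 hours 32 minutes leg 2 → 9:46 AM UTC.
Port Anselm is UTC+10:00, so local arrival = 9:46 AM + 10:00 = 7:46 PM on Jul 16.

7:46 PM on Jul 16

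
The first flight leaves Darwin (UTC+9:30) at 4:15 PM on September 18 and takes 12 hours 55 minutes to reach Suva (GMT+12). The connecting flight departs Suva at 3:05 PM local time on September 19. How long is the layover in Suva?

Convert departure to UTC: 4:15 PM − 9:30 = 6:45 AM UTC on Sep 18.
Add 12 hours and 55 minutes flight time → 7:40 PM UTC.
Suva is UTC+12:00, so local arrival = 7:40 PM + 12:00 = 7:40 AM on Sep 19.
Layover = 3:05 PM − 7:40 AM = 7 hours 25 minutes.

7 hours 25 minutes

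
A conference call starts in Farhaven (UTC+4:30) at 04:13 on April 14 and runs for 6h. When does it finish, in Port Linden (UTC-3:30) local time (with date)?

02:13 on Apr 14

Convert start to UTC: 04:13 − 4:30 = 23:43 UTC on Apr 13.
Add 6 hours duration → 05:43 UTC (Apr 14).
Port Linden is UTC−3:30, so local end time = 05:43 − 3:30 = 02:13 on Apr 14.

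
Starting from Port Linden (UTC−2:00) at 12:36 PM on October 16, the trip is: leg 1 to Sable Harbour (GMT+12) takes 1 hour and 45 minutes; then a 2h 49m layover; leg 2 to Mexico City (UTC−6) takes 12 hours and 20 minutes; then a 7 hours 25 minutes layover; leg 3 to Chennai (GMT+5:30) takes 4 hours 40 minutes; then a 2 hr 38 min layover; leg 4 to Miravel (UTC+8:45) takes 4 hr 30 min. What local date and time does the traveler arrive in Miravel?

Convert departure to UTC: 12:36 PM + 2:00 = 2:36 PM UTC on Oct 16.
Add 1 hour and 45 minutes leg 1 → 4:21 PM UTC.
Add 2 hours 49 minutes layover in Sable Harbour → 7:10 PM UTC.
Add 12 hours and 20 minutes leg 2 → 7:30 AM UTC (Oct 17).
Add 7 hours and 25 minutes layover in Mexico City → 2:55 PM UTC.
Add 4 hours 40 minutes leg 3 → 7:35 PM UTC.
Add 2 hours 38 minutes layover in Chennai → 10:13 PM UTC.
Add 4 hours 30 minutes leg 4 → 2:43 AM UTC (Oct 18).
Miravel is UTC+8:45, so local arrival = 2:43 AM + 8:45 = 11:28 AM on Oct 18.

11:28 AM on October 18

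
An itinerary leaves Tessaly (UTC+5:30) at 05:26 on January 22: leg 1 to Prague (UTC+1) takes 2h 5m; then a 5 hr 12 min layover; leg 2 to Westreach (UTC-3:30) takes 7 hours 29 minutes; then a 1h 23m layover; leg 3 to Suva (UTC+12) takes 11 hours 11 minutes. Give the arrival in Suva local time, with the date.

15:16 on Jan 23

Convert departure to UTC: 05:26 − 5:30 = 23:56 UTC on Jan 21.
Add 2 hours 5 minutes leg 1 → 02:01 UTC (Jan 22).
Add 5 hours 12 minutes layover in Prague → 07:13 UTC.
Add 7 hours and 29 minutes leg 2 → 14:42 UTC.
Add 1 hour and 23 minutes layover in Westreach → 16:05 UTC.
Add 11 hours and 11 minutes leg 3 → 03:16 UTC (Jan 23).
Suva is UTC+12:00, so local arrival = 03:16 + 12:00 = 15:16 on Jan 23.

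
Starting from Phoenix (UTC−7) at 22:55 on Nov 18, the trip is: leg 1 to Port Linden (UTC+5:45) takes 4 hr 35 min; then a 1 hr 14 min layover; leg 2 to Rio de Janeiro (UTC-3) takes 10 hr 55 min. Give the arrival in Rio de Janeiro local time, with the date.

Convert departure to UTC: 22:55 + 7:00 = 05:55 UTC on Nov 19.
Add 4 hours and 35 minutes leg 1 → 10:30 UTC.
Add 1 hour 14 minutes layover in Port Linden → 11:44 UTC.
Add 10 hours 55 minutes leg 2 → 22:39 UTC.
Rio de Janeiro is UTC−3:00, so local arrival = 22:39 − 3:00 = 19:39 on Nov 19.

19:39 on November 19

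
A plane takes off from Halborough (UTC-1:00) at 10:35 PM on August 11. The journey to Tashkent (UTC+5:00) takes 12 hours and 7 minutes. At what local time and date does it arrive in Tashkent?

4:42 PM on August 12

Convert departure to UTC: 10:35 PM + 1:00 = 11:35 PM UTC on Aug 11.
Add 12 hours 7 minutes travel time → 11:42 AM UTC (Aug 12).
Tashkent is UTC+5:00, so local arrival = 11:42 AM + 5:00 = 4:42 PM on Aug 12.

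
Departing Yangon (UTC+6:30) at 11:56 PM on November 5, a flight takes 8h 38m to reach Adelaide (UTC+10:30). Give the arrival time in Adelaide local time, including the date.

12:34 PM on November 6

Convert departure to UTC: 11:56 PM − 6:30 = 5:26 PM UTC on Nov 5.
Add 8 hours and 38 minutes travel time → 2:04 AM UTC (Nov 6).
Adelaide is UTC+10:30, so local arrival = 2:04 AM + 10:30 = 12:34 PM on Nov 6.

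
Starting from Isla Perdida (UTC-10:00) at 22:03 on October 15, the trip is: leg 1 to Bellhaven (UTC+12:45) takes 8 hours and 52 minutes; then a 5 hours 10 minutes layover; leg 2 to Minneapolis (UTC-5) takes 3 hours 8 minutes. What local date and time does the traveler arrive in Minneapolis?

Convert departure to UTC: 22:03 + 10:00 = 08:03 UTC on Oct 16.
Add 8 hours and 52 minutes leg 1 → 16:55 UTC.
Add 5 hours and 10 minutes layover in Bellhaven → 22:05 UTC.
Add 3 hours and 8 minutes leg 2 → 01:13 UTC (Oct 17).
Minneapolis is UTC−5:00, so local arrival = 01:13 − 5:00 = 20:13 on Oct 16.

20:13 on Oct 16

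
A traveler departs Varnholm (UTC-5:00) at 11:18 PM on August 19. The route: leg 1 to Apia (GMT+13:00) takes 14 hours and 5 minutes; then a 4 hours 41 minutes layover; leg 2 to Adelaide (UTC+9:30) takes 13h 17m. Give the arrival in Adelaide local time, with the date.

9:51 PM on Aug 21

Convert departure to UTC: 11:18 PM + 5:00 = 4:18 AM UTC on Aug 20.
Add 14 hours 5 minutes leg 1 → 6:23 PM UTC.
Add 4 hours and 41 minutes layover in Apia → 11:04 PM UTC.
Add 13 hours and 17 minutes leg 2 → 12:21 PM UTC (Aug 21).
Adelaide is UTC+9:30, so local arrival = 12:21 PM + 9:30 = 9:51 PM on Aug 21.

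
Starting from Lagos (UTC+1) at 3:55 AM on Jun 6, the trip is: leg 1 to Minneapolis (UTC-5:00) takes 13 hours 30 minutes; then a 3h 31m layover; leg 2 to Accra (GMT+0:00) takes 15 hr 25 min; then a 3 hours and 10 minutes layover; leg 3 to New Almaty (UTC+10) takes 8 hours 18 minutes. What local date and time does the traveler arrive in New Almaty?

Convert departure to UTC: 3:55 AM − 1:00 = 2:55 AM UTC on Jun 6.
Add 13 hours 30 minutes leg 1 → 4:25 PM UTC.
Add 3 hours and 31 minutes layover in Minneapolis → 7:56 PM UTC.
Add 15 hours 25 minutes leg 2 → 11:21 AM UTC (Jun 7).
Add 3 hours 10 minutes layover in Accra → 2:31 PM UTC.
Add 8 hours 18 minutes leg 3 → 10:49 PM UTC.
New Almaty is UTC+10:00, so local arrival = 10:49 PM + 10:00 = 8:49 AM on Jun 8.

8:49 AM on Jun 8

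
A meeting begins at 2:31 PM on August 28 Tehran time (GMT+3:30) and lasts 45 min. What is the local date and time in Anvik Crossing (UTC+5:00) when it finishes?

Convert start to UTC: 2:31 PM − 3:30 = 11:01 AM UTC on Aug 28.
Add 45 minutes duration → 11:46 AM UTC.
Anvik Crossing is UTC+5:00, so local end time = 11:46 AM + 5:00 = 4:46 PM on Aug 28.

4:46 PM on Aug 28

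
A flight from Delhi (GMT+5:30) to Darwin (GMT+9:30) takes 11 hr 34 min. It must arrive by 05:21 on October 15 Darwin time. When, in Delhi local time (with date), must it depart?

Target arrival in UTC: 05:21 − 9:30 = 19:51 on Oct 14.
Subtract 11 hours 34 minutes → departure 08:17 UTC on Oct 14.
Delhi is UTC+5:30: 08:17 + 5:30 = 13:47 on Oct 14.

13:47 on Oct 14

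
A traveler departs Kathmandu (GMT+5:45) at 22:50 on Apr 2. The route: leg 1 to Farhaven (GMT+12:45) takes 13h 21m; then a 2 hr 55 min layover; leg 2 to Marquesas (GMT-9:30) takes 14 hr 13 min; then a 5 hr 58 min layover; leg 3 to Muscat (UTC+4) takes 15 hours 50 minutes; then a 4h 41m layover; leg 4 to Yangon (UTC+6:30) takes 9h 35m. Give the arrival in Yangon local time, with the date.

Convert departure to UTC: 22:50 − 5:45 = 17:05 UTC on Apr 2.
Add 13 hours 21 minutes leg 1 → 06:26 UTC (Apr 3).
Add 2 hours and 55 minutes layover in Farhaven → 09:21 UTC.
Add 14 hours and 13 minutes leg 2 → 23:34 UTC.
Add 5 hours and 58 minutes layover in Marquesas → 05:32 UTC (Apr 4).
Add 15 hours and 50 minutes leg 3 → 21:22 UTC.
Add 4 hours and 41 minutes layover in Muscat → 02:03 UTC (Apr 5).
Add 9 hours 35 minutes leg 4 → 11:38 UTC.
Yangon is UTC+6:30, so local arrival = 11:38 + 6:30 = 18:08 on Apr 5.

18:08 on April 5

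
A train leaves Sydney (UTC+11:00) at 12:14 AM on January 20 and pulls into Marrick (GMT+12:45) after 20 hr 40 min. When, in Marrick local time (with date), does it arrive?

10:39 PM on January 20

Convert departure to UTC: 12:14 AM − 11:00 = 1:14 PM UTC on Jan 19.
Add 20 hours and 40 minutes travel time → 9:54 AM UTC (Jan 20).
Marrick is UTC+12:45, so local arrival = 9:54 AM + 12:45 = 10:39 PM on Jan 20.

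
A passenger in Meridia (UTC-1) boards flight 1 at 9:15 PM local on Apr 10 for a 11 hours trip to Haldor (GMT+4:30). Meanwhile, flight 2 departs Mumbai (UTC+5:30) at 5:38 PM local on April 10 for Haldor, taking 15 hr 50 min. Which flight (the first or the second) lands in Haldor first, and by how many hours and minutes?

Flight 1 in UTC: 9:15 PM + 1:00 = 10:15 PM on Apr 10.
+11 hours → arrive 9:15 AM UTC on Apr 11.
Flight 2 in UTC: 5:38 PM − 5:30 = 12:08 PM on Apr 10.
+15 hours 50 minutes → arrive 3:58 AM UTC on Apr 11.
Flight 2 lands earlier by 5 hours 17 minutes.

the second, by 5 hours 17 minutes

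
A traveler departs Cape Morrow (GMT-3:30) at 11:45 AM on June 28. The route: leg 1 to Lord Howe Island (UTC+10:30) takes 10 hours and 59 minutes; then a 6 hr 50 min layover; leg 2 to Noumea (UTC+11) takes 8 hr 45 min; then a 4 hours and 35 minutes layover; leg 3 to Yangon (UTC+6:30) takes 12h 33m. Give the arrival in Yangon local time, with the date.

5:27 PM on June 30

Convert departure to UTC: 11:45 AM + 3:30 = 3:15 PM UTC on Jun 28.
Add 10 hours and 59 minutes leg 1 → 2:14 AM UTC (Jun 29).
Add 6 hours 50 minutes layover in Lord Howe Island → 9:04 AM UTC.
Add 8 hours 45 minutes leg 2 → 5:49 PM UTC.
Add 4 hours and 35 minutes layover in Noumea → 10:24 PM UTC.
Add 12 hours and 33 minutes leg 3 → 10:57 AM UTC (Jun 30).
Yangon is UTC+6:30, so local arrival = 10:57 AM + 6:30 = 5:27 PM on Jun 30.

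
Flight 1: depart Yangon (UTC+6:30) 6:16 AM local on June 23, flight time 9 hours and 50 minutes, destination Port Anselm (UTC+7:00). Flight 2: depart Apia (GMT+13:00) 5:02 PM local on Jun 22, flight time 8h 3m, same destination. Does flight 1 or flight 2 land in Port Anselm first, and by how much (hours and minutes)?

the second, by 21 hours 31 minutes

Flight 1 in UTC: 6:16 AM − 6:30 = 11:46 PM on Jun 22.
+9 hours 50 minutes → arrive 9:36 AM UTC on Jun 23.
Flight 2 in UTC: 5:02 PM − 13:00 = 4:02 AM on Jun 22.
+8 hours 3 minutes → arrive 12:05 PM UTC on Jun 22.
Flight 2 lands earlier by 21 hours 31 minutes.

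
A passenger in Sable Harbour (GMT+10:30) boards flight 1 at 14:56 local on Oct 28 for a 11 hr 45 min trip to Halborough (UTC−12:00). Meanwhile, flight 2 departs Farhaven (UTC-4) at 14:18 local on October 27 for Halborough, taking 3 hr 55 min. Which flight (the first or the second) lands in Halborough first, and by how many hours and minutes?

the second, by 17 hours 58 minutes

Flight 1 in UTC: 14:56 − 10:30 = 04:26 on Oct 28.
+11 hours and 45 minutes → arrive 16:11 UTC on Oct 28.
Flight 2 in UTC: 14:18 + 4:00 = 18:18 on Oct 27.
+3 hours and 55 minutes → arrive 22:13 UTC on Oct 27.
Flight 2 lands earlier by 17 hours 58 minutes.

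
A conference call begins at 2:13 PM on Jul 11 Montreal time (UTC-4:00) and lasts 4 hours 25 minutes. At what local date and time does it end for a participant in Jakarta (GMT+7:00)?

Convert start to UTC: 2:13 PM + 4:00 = 6:13 PM UTC on Jul 11.
Add 4 hours and 25 minutes duration → 10:38 PM UTC.
Jakarta is UTC+7:00, so local end time = 10:38 PM + 7:00 = 5:38 AM on Jul 12.

5:38 AM on Jul 12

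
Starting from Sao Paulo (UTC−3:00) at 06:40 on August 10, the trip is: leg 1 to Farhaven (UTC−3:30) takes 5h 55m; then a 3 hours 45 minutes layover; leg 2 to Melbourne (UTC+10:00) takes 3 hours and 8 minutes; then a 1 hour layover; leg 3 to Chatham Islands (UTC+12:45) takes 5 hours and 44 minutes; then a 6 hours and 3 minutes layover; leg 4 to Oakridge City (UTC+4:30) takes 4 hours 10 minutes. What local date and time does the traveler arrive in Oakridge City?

Convert departure to UTC: 06:40 + 3:00 = 09:40 UTC on Aug 10.
Add 5 hours and 55 minutes leg 1 → 15:35 UTC.
Add 3 hours 45 minutes layover in Farhaven → 19:20 UTC.
Add 3 hours and 8 minutes leg 2 → 22:28 UTC.
Add 1 hour layover in Melbourne → 23:28 UTC.
Add 5 hours and 44 minutes leg 3 → 05:12 UTC (Aug 11).
Add 6 hours and 3 minutes layover in Chatham Islands → 11:15 UTC.
Add 4 hours and 10 minutes leg 4 → 15:25 UTC.
Oakridge City is UTC+4:30, so local arrival = 15:25 + 4:30 = 19:55 on Aug 11.

19:55 on Aug 11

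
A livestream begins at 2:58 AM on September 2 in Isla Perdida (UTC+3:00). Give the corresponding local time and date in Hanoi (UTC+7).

In UTC: 2:58 AM − 3:00 = 11:58 PM on Sep 1.
Hanoi is UTC+7:00: 11:58 PM + 7:00 = 6:58 AM on Sep 2.

6:58 AM on September 2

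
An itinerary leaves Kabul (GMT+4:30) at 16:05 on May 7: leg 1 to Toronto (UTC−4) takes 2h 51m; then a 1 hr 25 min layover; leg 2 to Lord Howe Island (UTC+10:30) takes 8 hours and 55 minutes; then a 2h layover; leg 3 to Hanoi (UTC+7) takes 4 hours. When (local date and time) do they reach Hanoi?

13:46 on May 8

Convert departure to UTC: 16:05 − 4:30 = 11:35 UTC on May 7.
Add 2 hours and 51 minutes leg 1 → 14:26 UTC.
Add 1 hour 25 minutes layover in Toronto → 15:51 UTC.
Add 8 hours and 55 minutes leg 2 → 00:46 UTC (May 8).
Add 2 hours layover in Lord Howe Island → 02:46 UTC.
Add 4 hours leg 3 → 06:46 UTC.
Hanoi is UTC+7:00, so local arrival = 06:46 + 7:00 = 13:46 on May 8.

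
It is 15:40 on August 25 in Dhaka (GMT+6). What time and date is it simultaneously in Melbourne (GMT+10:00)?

19:40 on August 25

In UTC: 15:40 − 6:00 = 09:40 on Aug 25.
Melbourne is UTC+10:00: 09:40 + 10:00 = 19:40 on Aug 25.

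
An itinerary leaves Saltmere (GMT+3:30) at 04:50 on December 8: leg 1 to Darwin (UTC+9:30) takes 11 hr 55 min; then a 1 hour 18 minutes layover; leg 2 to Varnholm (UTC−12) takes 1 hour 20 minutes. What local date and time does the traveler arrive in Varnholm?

03:53 on December 8

Convert departure to UTC: 04:50 − 3:30 = 01:20 UTC on Dec 8.
Add 11 hours and 55 minutes leg 1 → 13:15 UTC.
Add 1 hour 18 minutes layover in Darwin → 14:33 UTC.
Add 1 hour and 20 minutes leg 2 → 15:53 UTC.
Varnholm is UTC−12:00, so local arrival = 15:53 − 12:00 = 03:53 on Dec 8.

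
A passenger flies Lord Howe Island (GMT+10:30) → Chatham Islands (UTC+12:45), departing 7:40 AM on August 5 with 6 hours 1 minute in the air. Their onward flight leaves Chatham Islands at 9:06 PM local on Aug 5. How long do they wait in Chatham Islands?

Convert departure to UTC: 7:40 AM − 10:30 = 9:10 PM UTC on Aug 4.
Add 6 hours 1 minute flight time → 3:11 AM UTC (Aug 5).
Chatham Islands is UTC+12:45, so local arrival = 3:11 AM + 12:45 = 3:56 PM on Aug 5.
Layover = 9:06 PM − 3:56 PM = 5 hours 10 minutes.

5 hours 10 minutes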